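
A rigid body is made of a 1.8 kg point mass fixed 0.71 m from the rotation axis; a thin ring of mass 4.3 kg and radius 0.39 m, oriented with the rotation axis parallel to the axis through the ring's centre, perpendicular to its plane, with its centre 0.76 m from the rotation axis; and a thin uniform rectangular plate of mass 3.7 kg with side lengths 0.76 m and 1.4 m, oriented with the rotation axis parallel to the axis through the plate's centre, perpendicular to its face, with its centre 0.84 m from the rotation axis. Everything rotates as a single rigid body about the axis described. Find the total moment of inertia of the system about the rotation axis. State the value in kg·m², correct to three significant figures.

Point mass: I_cm = 0; centre at d = 0.71 m, so the parallel axis theorem gives I = 0 + (1.8)(0.71)² = 0.90738 kg·m².
Thin ring: I_cm = MR² = (4.3)(0.39)² = 0.65403 kg·m²; centre at d = 0.76 m, so the parallel axis theorem gives I = 0.65403 + (4.3)(0.76)² = 3.1377 kg·m².
Rectangular plate: I_cm = (1/12)M(a²+b²) = (1/12)(3.7)[(0.76)² + (1.4)²] = 0.78243 kg·m²; centre at d = 0.84 m, so the parallel axis theorem gives I = 0.78243 + (3.7)(0.84)² = 3.3931 kg·m².
Total I = 0.90738 + 3.1377 + 3.3931 = 7.4382 kg·m².

7.44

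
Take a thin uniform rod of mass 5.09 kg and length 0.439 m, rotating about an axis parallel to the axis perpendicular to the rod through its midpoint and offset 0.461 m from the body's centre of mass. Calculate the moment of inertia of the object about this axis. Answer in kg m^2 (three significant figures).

I_cm = (1/12)ML² = (1/12)(5.09)(0.439)² = 0.081746 kg m^2; centre at d = 0.461 m, so I = I_cm + Md² gives I = 0.081746 + (5.09)(0.461)² = 1.1635 kg m^2.

1.16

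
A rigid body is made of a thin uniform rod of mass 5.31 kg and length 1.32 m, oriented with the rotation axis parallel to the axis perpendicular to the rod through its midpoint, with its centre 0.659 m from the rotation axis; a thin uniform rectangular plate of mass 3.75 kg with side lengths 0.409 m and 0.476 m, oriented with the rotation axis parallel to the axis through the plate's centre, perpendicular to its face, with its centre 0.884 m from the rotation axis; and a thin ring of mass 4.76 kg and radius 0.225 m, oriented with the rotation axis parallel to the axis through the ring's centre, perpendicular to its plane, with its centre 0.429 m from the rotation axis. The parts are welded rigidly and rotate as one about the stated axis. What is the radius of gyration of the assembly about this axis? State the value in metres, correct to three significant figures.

0.724

Thin rod: I_cm = (1/12)ML² = (1/12)(5.31)(1.32)² = 0.77101 kg·m²; centre at d = 0.659 m, so the parallel axis theorem gives I = 0.77101 + (5.31)(0.659)² = 3.077 kg·m².
Rectangular plate: I_cm = (1/12)M(a²+b²) = (1/12)(3.75)[(0.409)² + (0.476)²] = 0.12308 kg·m²; centre at d = 0.884 m, so the parallel axis theorem gives I = 0.12308 + (3.75)(0.884)² = 3.0535 kg·m².
Thin ring: I_cm = MR² = (4.76)(0.225)² = 0.24097 kg·m²; centre at d = 0.429 m, so the parallel axis theorem gives I = 0.24097 + (4.76)(0.429)² = 1.117 kg·m².
Total I = 7.2476 kg·m²; total mass M = 13.82 kg.
k = √(I/M) = √(7.2476/13.82) = 0.72417 m.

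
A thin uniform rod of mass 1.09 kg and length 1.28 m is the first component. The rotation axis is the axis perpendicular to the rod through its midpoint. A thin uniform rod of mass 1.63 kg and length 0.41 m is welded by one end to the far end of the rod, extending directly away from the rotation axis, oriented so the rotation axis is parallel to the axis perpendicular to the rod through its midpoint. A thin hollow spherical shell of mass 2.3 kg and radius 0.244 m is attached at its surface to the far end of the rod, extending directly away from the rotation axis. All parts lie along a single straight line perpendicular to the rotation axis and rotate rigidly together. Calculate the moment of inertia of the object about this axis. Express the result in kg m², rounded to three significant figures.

Thin rod: I_cm = (1/12)ML² = (1/12)(1.09)(1.28)² = 0.14882 kg m²; axis through the centre, so I = 0.14882 kg m².
Thin rod: I_cm = (1/12)ML² = (1/12)(1.63)(0.41)² = 0.022834 kg m²; centre at d = 0.64 + 0.205 = 0.845 m, so I = I_cm + Md² gives I = 0.022834 + (1.63)(0.845)² = 1.1867 kg m².
Spherical shell: I_cm = (2/3)MR² = (2/3)(2.3)(0.244)² = 0.091289 kg m²; centre at d = 0.64 + 0.205 + 0.205 + 0.244 = 1.294 m, so I = I_cm + Md² gives I = 0.091289 + (2.3)(1.294)² = 3.9425 kg m².
Total I = 0.14882 + 1.1867 + 3.9425 = 5.278 kg m².

5.28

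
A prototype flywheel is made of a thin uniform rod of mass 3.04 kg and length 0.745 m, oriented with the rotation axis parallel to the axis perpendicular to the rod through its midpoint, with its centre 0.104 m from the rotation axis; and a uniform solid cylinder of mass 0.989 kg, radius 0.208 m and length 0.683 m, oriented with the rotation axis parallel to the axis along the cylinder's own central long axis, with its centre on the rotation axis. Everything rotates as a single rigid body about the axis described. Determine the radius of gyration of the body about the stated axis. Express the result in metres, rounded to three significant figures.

0.220

Thin rod: I_cm = (1/12)ML² = (1/12)(3.04)(0.745)² = 0.14061 kg·m²; centre at d = 0.104 m, so I = I_cm + Md² gives I = 0.14061 + (3.04)(0.104)² = 0.17349 kg·m².
Solid cylinder: I_cm = (1/2)MR² = (1/2)(0.989)(0.208)² = 0.021394 kg·m²; axis through the centre, so I = 0.021394 kg·m².
Total I = 0.19488 kg·m²; total mass M = 4.029 kg.
k = √(I/M) = √(0.19488/4.029) = 0.21993 m.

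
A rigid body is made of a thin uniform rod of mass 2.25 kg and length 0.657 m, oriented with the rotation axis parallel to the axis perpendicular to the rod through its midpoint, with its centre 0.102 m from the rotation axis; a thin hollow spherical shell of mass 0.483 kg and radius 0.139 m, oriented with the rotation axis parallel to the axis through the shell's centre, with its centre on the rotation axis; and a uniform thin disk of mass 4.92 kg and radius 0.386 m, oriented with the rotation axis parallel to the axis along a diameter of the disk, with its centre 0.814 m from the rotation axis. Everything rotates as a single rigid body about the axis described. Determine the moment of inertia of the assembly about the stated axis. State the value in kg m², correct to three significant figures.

Thin rod: I_cm = (1/12)ML² = (1/12)(2.25)(0.657)² = 0.080934 kg m²; centre at d = 0.102 m, so the parallel axis theorem gives I = 0.080934 + (2.25)(0.102)² = 0.10434 kg m².
Spherical shell: I_cm = (2/3)MR² = (2/3)(0.483)(0.139)² = 0.0062214 kg m²; axis through the centre, so I = 0.0062214 kg m².
Thin disk: I_cm = (1/4)MR² = (1/4)(4.92)(0.386)² = 0.18327 kg m²; centre at d = 0.814 m, so the parallel axis theorem gives I = 0.18327 + (4.92)(0.814)² = 3.4432 kg m².
Total I = 0.10434 + 0.0062214 + 3.4432 = 3.5538 kg m².

3.55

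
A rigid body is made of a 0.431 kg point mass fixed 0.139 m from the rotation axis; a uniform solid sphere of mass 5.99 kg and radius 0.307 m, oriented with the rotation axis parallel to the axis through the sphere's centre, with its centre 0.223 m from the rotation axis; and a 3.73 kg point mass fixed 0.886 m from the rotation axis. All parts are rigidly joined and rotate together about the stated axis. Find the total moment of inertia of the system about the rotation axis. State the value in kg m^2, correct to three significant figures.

3.46

Point mass: I_cm = 0; centre at d = 0.139 m, so the parallel axis theorem gives I = 0 + (0.431)(0.139)² = 0.0083274 kg m^2.
Solid sphere: I_cm = (2/5)MR² = (2/5)(5.99)(0.307)² = 0.22582 kg m^2; centre at d = 0.223 m, so the parallel axis theorem gives I = 0.22582 + (5.99)(0.223)² = 0.5237 kg m^2.
Point mass: I_cm = 0; centre at d = 0.886 m, so the parallel axis theorem gives I = 0 + (3.73)(0.886)² = 2.928 kg m^2.
Total I = 0.0083274 + 0.5237 + 2.928 = 3.4601 kg m^2.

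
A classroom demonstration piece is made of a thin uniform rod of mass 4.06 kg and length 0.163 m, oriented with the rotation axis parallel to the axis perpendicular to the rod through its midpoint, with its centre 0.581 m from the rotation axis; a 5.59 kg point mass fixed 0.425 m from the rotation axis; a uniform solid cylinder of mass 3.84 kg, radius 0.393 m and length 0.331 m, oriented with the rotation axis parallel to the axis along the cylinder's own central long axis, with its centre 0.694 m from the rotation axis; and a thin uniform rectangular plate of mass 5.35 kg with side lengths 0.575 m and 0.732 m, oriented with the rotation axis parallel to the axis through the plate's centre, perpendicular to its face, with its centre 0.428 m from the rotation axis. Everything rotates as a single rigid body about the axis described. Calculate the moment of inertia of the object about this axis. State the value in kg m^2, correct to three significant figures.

Thin rod: I_cm = (1/12)ML² = (1/12)(4.06)(0.163)² = 0.0089892 kg m^2; centre at d = 0.581 m, so the parallel axis theorem gives I = 0.0089892 + (4.06)(0.581)² = 1.3795 kg m^2.
Point mass: I_cm = 0; centre at d = 0.425 m, so the parallel axis theorem gives I = 0 + (5.59)(0.425)² = 1.0097 kg m^2.
Solid cylinder: I_cm = (1/2)MR² = (1/2)(3.84)(0.393)² = 0.29654 kg m^2; centre at d = 0.694 m, so the parallel axis theorem gives I = 0.29654 + (3.84)(0.694)² = 2.146 kg m^2.
Rectangular plate: I_cm = (1/12)M(a²+b²) = (1/12)(5.35)[(0.575)² + (0.732)²] = 0.38629 kg m^2; centre at d = 0.428 m, so the parallel axis theorem gives I = 0.38629 + (5.35)(0.428)² = 1.3663 kg m^2.
Total I = 1.3795 + 1.0097 + 2.146 + 1.3663 = 5.9015 kg m^2.

5.90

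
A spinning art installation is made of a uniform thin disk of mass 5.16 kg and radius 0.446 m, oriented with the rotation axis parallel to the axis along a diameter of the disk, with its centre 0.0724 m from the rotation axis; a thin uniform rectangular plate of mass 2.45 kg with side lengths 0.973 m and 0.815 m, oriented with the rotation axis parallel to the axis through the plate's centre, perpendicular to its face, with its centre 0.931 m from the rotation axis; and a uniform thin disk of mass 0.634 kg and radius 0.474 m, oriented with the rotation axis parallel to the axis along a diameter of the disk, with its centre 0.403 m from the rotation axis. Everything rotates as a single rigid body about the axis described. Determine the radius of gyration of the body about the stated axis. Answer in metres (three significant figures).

0.591

Thin disk: I_cm = (1/4)MR² = (1/4)(5.16)(0.446)² = 0.2566 kg m²; centre at d = 0.0724 m, so the parallel axis theorem gives I = 0.2566 + (5.16)(0.0724)² = 0.28365 kg m².
Rectangular plate: I_cm = (1/12)M(a²+b²) = (1/12)(2.45)[(0.973)² + (0.815)²] = 0.3289 kg m²; centre at d = 0.931 m, so the parallel axis theorem gives I = 0.3289 + (2.45)(0.931)² = 2.4525 kg m².
Thin disk: I_cm = (1/4)MR² = (1/4)(0.634)(0.474)² = 0.035611 kg m²; centre at d = 0.403 m, so the parallel axis theorem gives I = 0.035611 + (0.634)(0.403)² = 0.13858 kg m².
Total I = 2.8747 kg m²; total mass M = 8.244 kg.
k = √(I/M) = √(2.8747/8.244) = 0.59051 m.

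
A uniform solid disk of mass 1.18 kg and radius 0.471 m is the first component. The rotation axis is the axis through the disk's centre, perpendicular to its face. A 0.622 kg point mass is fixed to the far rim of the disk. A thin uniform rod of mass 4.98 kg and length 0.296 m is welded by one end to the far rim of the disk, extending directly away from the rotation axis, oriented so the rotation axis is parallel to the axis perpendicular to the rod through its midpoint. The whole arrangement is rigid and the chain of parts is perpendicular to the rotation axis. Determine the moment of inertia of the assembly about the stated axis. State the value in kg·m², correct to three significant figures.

Solid disk: I_cm = (1/2)MR² = (1/2)(1.18)(0.471)² = 0.13089 kg·m²; axis through the centre, so I = 0.13089 kg·m².
Point mass: I_cm = 0; centre at d = 0.471 m, so I = I_cm + Md² gives I = 0 + (0.622)(0.471)² = 0.13799 kg·m².
Thin rod: I_cm = (1/12)ML² = (1/12)(4.98)(0.296)² = 0.036361 kg·m²; centre at d = 0.471 + 0.148 = 0.619 m, so I = I_cm + Md² gives I = 0.036361 + (4.98)(0.619)² = 1.9445 kg·m².
Total I = 0.13089 + 0.13799 + 1.9445 = 2.2134 kg·m².

2.21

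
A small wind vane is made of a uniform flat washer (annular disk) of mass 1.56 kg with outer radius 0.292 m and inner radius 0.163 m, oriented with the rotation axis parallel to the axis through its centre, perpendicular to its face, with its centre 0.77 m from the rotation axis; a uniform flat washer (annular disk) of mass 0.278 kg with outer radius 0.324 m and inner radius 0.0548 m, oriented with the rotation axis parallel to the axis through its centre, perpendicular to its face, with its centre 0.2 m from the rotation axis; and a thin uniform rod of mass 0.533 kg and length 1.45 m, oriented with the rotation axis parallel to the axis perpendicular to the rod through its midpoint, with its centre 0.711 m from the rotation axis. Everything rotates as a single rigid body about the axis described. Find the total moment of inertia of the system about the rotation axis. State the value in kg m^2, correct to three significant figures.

1.40

Annular disk: I_cm = (1/2)M(R²+r²) = (1/2)(1.56)[(0.292)² + (0.163)²] = 0.08723 kg m^2; centre at d = 0.77 m, so I = I_cm + Md² gives I = 0.08723 + (1.56)(0.77)² = 1.0122 kg m^2.
Annular disk: I_cm = (1/2)M(R²+r²) = (1/2)(0.278)[(0.324)² + (0.0548)²] = 0.015009 kg m^2; centre at d = 0.2 m, so I = I_cm + Md² gives I = 0.015009 + (0.278)(0.2)² = 0.026129 kg m^2.
Thin rod: I_cm = (1/12)ML² = (1/12)(0.533)(1.45)² = 0.093386 kg m^2; centre at d = 0.711 m, so I = I_cm + Md² gives I = 0.093386 + (0.533)(0.711)² = 0.36283 kg m^2.
Total I = 1.0122 + 0.026129 + 0.36283 = 1.4011 kg m^2.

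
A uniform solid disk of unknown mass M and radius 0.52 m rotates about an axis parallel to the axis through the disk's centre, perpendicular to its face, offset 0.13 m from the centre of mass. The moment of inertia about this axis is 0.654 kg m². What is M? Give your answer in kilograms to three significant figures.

I = I_cm + Md² = (1/2)MR² + Md² = M·[0.5·(0.52)² + (0.13)²] = M·0.1521.
So M = 0.654 / 0.1521 = 4.2998 kg.

4.30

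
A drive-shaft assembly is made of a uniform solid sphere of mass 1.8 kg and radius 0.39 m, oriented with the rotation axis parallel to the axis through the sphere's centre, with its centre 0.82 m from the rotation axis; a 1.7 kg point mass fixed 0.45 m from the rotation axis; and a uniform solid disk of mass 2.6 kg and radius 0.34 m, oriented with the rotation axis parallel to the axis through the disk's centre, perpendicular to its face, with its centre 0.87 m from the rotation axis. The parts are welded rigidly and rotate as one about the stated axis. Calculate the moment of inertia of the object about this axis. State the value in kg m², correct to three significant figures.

3.78

Solid sphere: I_cm = (2/5)MR² = (2/5)(1.8)(0.39)² = 0.10951 kg m²; centre at d = 0.82 m, so I = I_cm + Md² gives I = 0.10951 + (1.8)(0.82)² = 1.3198 kg m².
Point mass: I_cm = 0; centre at d = 0.45 m, so I = I_cm + Md² gives I = 0 + (1.7)(0.45)² = 0.34425 kg m².
Solid disk: I_cm = (1/2)MR² = (1/2)(2.6)(0.34)² = 0.15028 kg m²; centre at d = 0.87 m, so I = I_cm + Md² gives I = 0.15028 + (2.6)(0.87)² = 2.1182 kg m².
Total I = 1.3198 + 0.34425 + 2.1182 = 3.7823 kg m².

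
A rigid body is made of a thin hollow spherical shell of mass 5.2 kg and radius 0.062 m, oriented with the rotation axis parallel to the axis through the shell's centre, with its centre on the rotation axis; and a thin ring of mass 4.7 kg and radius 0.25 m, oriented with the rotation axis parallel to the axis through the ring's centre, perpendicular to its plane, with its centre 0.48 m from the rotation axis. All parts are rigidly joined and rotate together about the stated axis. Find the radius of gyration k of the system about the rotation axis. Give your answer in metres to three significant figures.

Spherical shell: I_cm = (2/3)MR² = (2/3)(5.2)(0.062)² = 0.013326 kg m²; axis through the centre, so I = 0.013326 kg m².
Thin ring: I_cm = MR² = (4.7)(0.25)² = 0.29375 kg m²; centre at d = 0.48 m, so I = I_cm + Md² gives I = 0.29375 + (4.7)(0.48)² = 1.3766 kg m².
Total I = 1.39 kg m²; total mass M = 9.9 kg.
k = √(I/M) = √(1.39/9.9) = 0.3747 m.

0.375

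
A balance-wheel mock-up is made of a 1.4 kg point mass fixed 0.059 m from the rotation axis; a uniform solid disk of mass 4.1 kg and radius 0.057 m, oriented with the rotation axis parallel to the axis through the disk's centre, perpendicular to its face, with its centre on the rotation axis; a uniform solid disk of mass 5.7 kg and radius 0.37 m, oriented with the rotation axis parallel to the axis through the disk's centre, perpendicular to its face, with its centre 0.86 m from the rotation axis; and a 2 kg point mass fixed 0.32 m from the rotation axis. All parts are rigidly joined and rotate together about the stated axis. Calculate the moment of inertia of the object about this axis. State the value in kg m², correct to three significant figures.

Point mass: I_cm = 0; centre at d = 0.059 m, so the parallel axis theorem gives I = 0 + (1.4)(0.059)² = 0.0048734 kg m².
Solid disk: I_cm = (1/2)MR² = (1/2)(4.1)(0.057)² = 0.0066605 kg m²; axis through the centre, so I = 0.0066605 kg m².
Solid disk: I_cm = (1/2)MR² = (1/2)(5.7)(0.37)² = 0.39016 kg m²; centre at d = 0.86 m, so the parallel axis theorem gives I = 0.39016 + (5.7)(0.86)² = 4.6059 kg m².
Point mass: I_cm = 0; centre at d = 0.32 m, so the parallel axis theorem gives I = 0 + (2)(0.32)² = 0.2048 kg m².
Total I = 0.0048734 + 0.0066605 + 4.6059 + 0.2048 = 4.8222 kg m².

4.82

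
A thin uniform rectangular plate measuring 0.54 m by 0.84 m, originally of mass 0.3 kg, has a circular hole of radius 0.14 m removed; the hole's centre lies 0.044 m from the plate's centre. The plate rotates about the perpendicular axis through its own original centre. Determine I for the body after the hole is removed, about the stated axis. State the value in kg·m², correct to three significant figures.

Unpierced body about its centre: I₀ = (1/12)M(a²+b²) = (1/12)(0.3)[(0.54)² + (0.84)²] = 0.02493 kg·m².
The removed disk has mass m = M·πr²/(ab) = (0.3)·π(0.14)²/(0.54·0.84) = 0.040724 kg (same uniform areal density).
Its moment of inertia about the rotation axis (parallel-axis theorem): I_hole = (1/2)mr² + md² = (1/2)(0.040724)(0.14)² + (0.040724)(0.044)² = 0.00047794 kg·m².
Treating the hole as negative mass, I = I₀ − I_hole = 0.02493 − 0.00047794 = 0.024452 kg·m².

0.0245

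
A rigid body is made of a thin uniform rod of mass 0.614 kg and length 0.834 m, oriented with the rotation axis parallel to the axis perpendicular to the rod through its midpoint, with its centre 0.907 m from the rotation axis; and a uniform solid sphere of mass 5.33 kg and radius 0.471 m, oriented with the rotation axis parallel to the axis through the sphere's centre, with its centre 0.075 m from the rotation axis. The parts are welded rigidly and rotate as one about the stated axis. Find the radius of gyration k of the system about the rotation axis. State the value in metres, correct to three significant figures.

0.419

Thin rod: I_cm = (1/12)ML² = (1/12)(0.614)(0.834)² = 0.035589 kg·m²; centre at d = 0.907 m, so I = I_cm + Md² gives I = 0.035589 + (0.614)(0.907)² = 0.5407 kg·m².
Solid sphere: I_cm = (2/5)MR² = (2/5)(5.33)(0.471)² = 0.47297 kg·m²; centre at d = 0.075 m, so I = I_cm + Md² gives I = 0.47297 + (5.33)(0.075)² = 0.50295 kg·m².
Total I = 1.0436 kg·m²; total mass M = 5.944 kg.
k = √(I/M) = √(1.0436/5.944) = 0.41902 m.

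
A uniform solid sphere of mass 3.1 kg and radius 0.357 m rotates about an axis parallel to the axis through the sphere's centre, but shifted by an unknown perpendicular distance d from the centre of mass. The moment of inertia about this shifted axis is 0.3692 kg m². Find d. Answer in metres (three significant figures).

0.261

About the centre-of-mass axis, I_cm = (2/5)MR² = (2/5)(3.1)(0.357)² = 0.15804 kg m².
Parallel axis theorem: I = I_cm + Md², so Md² = 0.3692 − 0.15804 = 0.21116 kg m².
d = √(0.21116 / 3.1) = 0.26099 m.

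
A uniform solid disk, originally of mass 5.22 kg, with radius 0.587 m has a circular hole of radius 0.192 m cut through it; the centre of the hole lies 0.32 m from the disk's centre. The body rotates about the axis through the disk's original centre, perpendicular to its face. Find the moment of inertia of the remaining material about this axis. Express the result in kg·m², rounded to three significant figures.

Unpierced body about its centre: I₀ = (1/2)MR² = (1/2)(5.22)(0.587)² = 0.89933 kg·m².
The removed disk has mass m = M·(r/R)² = (5.22)(0.192/0.587)² = 0.55847 kg (same uniform areal density).
Its moment of inertia about the rotation axis (parallel-axis theorem): I_hole = (1/2)mr² + md² = (1/2)(0.55847)(0.192)² + (0.55847)(0.32)² = 0.067481 kg·m².
Treating the hole as negative mass, I = I₀ − I_hole = 0.89933 − 0.067481 = 0.83184 kg·m².

0.832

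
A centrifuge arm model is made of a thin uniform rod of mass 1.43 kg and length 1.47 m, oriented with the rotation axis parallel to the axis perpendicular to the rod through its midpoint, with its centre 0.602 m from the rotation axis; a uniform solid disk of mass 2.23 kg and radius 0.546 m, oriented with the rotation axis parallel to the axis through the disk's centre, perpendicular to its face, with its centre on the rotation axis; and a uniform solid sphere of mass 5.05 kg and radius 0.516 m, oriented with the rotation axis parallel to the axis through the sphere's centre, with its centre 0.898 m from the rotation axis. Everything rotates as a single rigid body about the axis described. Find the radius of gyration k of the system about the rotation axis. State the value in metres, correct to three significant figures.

Thin rod: I_cm = (1/12)ML² = (1/12)(1.43)(1.47)² = 0.25751 kg m^2; centre at d = 0.602 m, so the parallel axis theorem gives I = 0.25751 + (1.43)(0.602)² = 0.77574 kg m^2.
Solid disk: I_cm = (1/2)MR² = (1/2)(2.23)(0.546)² = 0.3324 kg m^2; axis through the centre, so I = 0.3324 kg m^2.
Solid sphere: I_cm = (2/5)MR² = (2/5)(5.05)(0.516)² = 0.53784 kg m^2; centre at d = 0.898 m, so the parallel axis theorem gives I = 0.53784 + (5.05)(0.898)² = 4.6102 kg m^2.
Total I = 5.7183 kg m^2; total mass M = 8.71 kg.
k = √(I/M) = √(5.7183/8.71) = 0.81026 m.

0.810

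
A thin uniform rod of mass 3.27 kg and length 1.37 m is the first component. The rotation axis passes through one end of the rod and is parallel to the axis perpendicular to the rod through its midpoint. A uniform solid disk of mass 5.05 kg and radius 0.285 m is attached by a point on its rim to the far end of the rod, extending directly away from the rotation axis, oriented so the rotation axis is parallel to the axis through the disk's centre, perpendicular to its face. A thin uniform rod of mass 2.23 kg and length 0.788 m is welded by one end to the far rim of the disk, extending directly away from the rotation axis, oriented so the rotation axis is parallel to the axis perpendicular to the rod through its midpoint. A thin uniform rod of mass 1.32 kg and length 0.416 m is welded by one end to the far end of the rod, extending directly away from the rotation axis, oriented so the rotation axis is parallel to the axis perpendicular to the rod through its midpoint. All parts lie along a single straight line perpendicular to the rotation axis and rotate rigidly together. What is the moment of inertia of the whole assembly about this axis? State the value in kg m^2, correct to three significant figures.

Thin rod: I_cm = (1/12)ML² = (1/12)(3.27)(1.37)² = 0.51146 kg m^2; centre at d = 0.685 m, so the parallel axis theorem gives I = 0.51146 + (3.27)(0.685)² = 2.0458 kg m^2.
Solid disk: I_cm = (1/2)MR² = (1/2)(5.05)(0.285)² = 0.20509 kg m^2; centre at d = 0.685 + 0.685 + 0.285 = 1.655 m, so the parallel axis theorem gives I = 0.20509 + (5.05)(1.655)² = 14.037 kg m^2.
Thin rod: I_cm = (1/12)ML² = (1/12)(2.23)(0.788)² = 0.11539 kg m^2; centre at d = 0.685 + 0.685 + 0.285 + 0.285 + 0.394 = 2.334 m, so the parallel axis theorem gives I = 0.11539 + (2.23)(2.334)² = 12.263 kg m^2.
Thin rod: I_cm = (1/12)ML² = (1/12)(1.32)(0.416)² = 0.019036 kg m^2; centre at d = 0.685 + 0.685 + 0.285 + 0.285 + 0.394 + 0.394 + 0.208 = 2.936 m, so the parallel axis theorem gives I = 0.019036 + (1.32)(2.936)² = 11.398 kg m^2.
Total I = 2.0458 + 14.037 + 12.263 + 11.398 = 39.744 kg m^2.

39.7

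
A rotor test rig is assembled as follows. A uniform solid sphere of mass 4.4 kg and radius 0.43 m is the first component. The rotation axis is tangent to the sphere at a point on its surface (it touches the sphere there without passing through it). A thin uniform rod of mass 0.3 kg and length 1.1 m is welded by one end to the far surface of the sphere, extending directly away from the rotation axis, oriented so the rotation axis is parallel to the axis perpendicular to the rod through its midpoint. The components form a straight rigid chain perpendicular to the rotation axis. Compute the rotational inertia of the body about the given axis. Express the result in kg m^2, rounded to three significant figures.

1.77

Solid sphere: I_cm = (2/5)MR² = (2/5)(4.4)(0.43)² = 0.32542 kg m^2; centre at d = 0.43 m, so I = I_cm + Md² gives I = 0.32542 + (4.4)(0.43)² = 1.139 kg m^2.
Thin rod: I_cm = (1/12)ML² = (1/12)(0.3)(1.1)² = 0.03025 kg m^2; centre at d = 0.43 + 0.43 + 0.55 = 1.41 m, so I = I_cm + Md² gives I = 0.03025 + (0.3)(1.41)² = 0.62668 kg m^2.
Total I = 1.139 + 0.62668 = 1.7657 kg m^2.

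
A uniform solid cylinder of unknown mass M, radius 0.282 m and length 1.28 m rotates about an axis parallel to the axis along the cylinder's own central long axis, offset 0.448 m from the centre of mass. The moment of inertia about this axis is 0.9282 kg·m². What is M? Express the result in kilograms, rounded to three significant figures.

3.86

I = I_cm + Md² = (1/2)MR² + Md² = M·[0.5·(0.282)² + (0.448)²] = M·0.24047.
So M = 0.9282 / 0.24047 = 3.86 kg.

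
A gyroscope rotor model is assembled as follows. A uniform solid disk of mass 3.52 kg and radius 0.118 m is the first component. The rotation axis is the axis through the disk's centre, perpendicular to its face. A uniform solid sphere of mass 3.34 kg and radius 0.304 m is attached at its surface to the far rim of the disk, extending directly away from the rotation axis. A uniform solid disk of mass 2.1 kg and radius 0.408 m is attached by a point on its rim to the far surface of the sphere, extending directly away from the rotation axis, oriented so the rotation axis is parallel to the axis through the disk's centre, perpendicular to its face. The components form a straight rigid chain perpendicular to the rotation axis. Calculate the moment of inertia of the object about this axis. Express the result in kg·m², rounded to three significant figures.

Solid disk: I_cm = (1/2)MR² = (1/2)(3.52)(0.118)² = 0.024506 kg·m²; axis through the centre, so I = 0.024506 kg·m².
Solid sphere: I_cm = (2/5)MR² = (2/5)(3.34)(0.304)² = 0.12347 kg·m²; centre at d = 0.118 + 0.304 = 0.422 m, so the parallel axis theorem gives I = 0.12347 + (3.34)(0.422)² = 0.71827 kg·m².
Solid disk: I_cm = (1/2)MR² = (1/2)(2.1)(0.408)² = 0.17479 kg·m²; centre at d = 0.118 + 0.304 + 0.304 + 0.408 = 1.134 m, so the parallel axis theorem gives I = 0.17479 + (2.1)(1.134)² = 2.8753 kg·m².
Total I = 0.024506 + 0.71827 + 2.8753 = 3.6181 kg·m².

3.62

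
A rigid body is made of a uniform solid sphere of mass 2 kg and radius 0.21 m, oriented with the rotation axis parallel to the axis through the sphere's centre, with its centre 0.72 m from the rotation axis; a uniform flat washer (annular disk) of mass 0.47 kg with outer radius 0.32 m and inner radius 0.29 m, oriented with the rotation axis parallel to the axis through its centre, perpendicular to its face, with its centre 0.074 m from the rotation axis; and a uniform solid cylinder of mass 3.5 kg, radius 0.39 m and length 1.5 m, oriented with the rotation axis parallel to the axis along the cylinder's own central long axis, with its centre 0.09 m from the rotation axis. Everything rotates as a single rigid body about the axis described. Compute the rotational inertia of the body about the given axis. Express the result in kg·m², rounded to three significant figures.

Solid sphere: I_cm = (2/5)MR² = (2/5)(2)(0.21)² = 0.03528 kg·m²; centre at d = 0.72 m, so I = I_cm + Md² gives I = 0.03528 + (2)(0.72)² = 1.0721 kg·m².
Annular disk: I_cm = (1/2)M(R²+r²) = (1/2)(0.47)[(0.32)² + (0.29)²] = 0.043827 kg·m²; centre at d = 0.074 m, so I = I_cm + Md² gives I = 0.043827 + (0.47)(0.074)² = 0.046401 kg·m².
Solid cylinder: I_cm = (1/2)MR² = (1/2)(3.5)(0.39)² = 0.26618 kg·m²; centre at d = 0.09 m, so I = I_cm + Md² gives I = 0.26618 + (3.5)(0.09)² = 0.29453 kg·m².
Total I = 1.0721 + 0.046401 + 0.29453 = 1.413 kg·m².

1.41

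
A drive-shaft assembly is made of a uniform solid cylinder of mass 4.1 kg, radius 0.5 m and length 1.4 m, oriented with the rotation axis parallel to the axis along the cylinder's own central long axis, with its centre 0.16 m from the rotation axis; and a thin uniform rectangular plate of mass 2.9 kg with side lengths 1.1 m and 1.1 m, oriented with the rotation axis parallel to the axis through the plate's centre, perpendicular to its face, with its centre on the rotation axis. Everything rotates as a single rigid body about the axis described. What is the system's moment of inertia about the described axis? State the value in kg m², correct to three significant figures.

Solid cylinder: I_cm = (1/2)MR² = (1/2)(4.1)(0.5)² = 0.5125 kg m²; centre at d = 0.16 m, so I = I_cm + Md² gives I = 0.5125 + (4.1)(0.16)² = 0.61746 kg m².
Rectangular plate: I_cm = (1/12)M(a²+b²) = (1/12)(2.9)[(1.1)² + (1.1)²] = 0.58483 kg m²; axis through the centre, so I = 0.58483 kg m².
Total I = 0.61746 + 0.58483 = 1.2023 kg m².

1.20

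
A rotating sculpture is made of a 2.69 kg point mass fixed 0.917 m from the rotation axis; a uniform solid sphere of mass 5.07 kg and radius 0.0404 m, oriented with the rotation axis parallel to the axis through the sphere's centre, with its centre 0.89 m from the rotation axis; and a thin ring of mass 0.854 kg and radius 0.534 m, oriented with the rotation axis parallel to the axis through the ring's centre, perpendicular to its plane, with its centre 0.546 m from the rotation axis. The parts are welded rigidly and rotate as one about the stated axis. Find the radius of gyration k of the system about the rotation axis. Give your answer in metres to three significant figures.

0.887

Point mass: I_cm = 0; centre at d = 0.917 m, so I = I_cm + Md² gives I = 0 + (2.69)(0.917)² = 2.262 kg m^2.
Solid sphere: I_cm = (2/5)MR² = (2/5)(5.07)(0.0404)² = 0.00331 kg m^2; centre at d = 0.89 m, so I = I_cm + Md² gives I = 0.00331 + (5.07)(0.89)² = 4.0193 kg m^2.
Thin ring: I_cm = MR² = (0.854)(0.534)² = 0.24352 kg m^2; centre at d = 0.546 m, so I = I_cm + Md² gives I = 0.24352 + (0.854)(0.546)² = 0.49811 kg m^2.
Total I = 6.7794 kg m^2; total mass M = 8.614 kg.
k = √(I/M) = √(6.7794/8.614) = 0.88714 m.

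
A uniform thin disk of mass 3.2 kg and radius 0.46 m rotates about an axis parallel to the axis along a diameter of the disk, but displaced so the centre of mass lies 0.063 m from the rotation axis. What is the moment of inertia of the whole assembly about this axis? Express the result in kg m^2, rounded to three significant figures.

I_cm = (1/4)MR² = (1/4)(3.2)(0.46)² = 0.16928 kg m^2; centre at d = 0.063 m, so I = I_cm + Md² gives I = 0.16928 + (3.2)(0.063)² = 0.18198 kg m^2.

0.182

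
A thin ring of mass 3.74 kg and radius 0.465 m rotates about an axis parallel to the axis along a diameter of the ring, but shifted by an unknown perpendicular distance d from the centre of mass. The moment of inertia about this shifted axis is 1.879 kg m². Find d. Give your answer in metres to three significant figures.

0.628

About the centre-of-mass axis, I_cm = (1/2)MR² = (1/2)(3.74)(0.465)² = 0.40434 kg m².
Parallel axis theorem: I = I_cm + Md², so Md² = 1.879 − 0.40434 = 1.4747 kg m².
d = √(1.4747 / 3.74) = 0.62793 m.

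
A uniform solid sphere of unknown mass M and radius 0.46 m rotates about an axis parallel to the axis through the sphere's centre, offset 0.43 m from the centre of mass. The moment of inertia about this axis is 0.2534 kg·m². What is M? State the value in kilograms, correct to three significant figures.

I = I_cm + Md² = (2/5)MR² + Md² = M·[0.4·(0.46)² + (0.43)²] = M·0.26954.
So M = 0.2534 / 0.26954 = 0.94012 kg.

0.940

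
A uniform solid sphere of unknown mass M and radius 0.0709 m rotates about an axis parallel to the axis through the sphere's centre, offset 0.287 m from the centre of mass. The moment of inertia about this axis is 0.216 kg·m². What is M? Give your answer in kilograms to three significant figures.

I = I_cm + Md² = (2/5)MR² + Md² = M·[0.4·(0.0709)² + (0.287)²] = M·0.08438.
So M = 0.216 / 0.08438 = 2.5599 kg.

2.56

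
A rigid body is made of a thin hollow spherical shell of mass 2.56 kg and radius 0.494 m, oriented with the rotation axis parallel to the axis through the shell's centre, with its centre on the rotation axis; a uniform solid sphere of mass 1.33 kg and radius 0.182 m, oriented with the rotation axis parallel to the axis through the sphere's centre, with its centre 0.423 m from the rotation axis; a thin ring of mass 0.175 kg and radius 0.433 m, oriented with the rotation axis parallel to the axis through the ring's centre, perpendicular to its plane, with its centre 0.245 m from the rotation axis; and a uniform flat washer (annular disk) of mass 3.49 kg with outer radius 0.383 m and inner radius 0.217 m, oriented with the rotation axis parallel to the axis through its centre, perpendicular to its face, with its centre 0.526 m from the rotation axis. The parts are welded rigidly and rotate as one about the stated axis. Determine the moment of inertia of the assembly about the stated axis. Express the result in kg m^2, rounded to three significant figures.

2.02

Spherical shell: I_cm = (2/3)MR² = (2/3)(2.56)(0.494)² = 0.41649 kg m^2; axis through the centre, so I = 0.41649 kg m^2.
Solid sphere: I_cm = (2/5)MR² = (2/5)(1.33)(0.182)² = 0.017622 kg m^2; centre at d = 0.423 m, so I = I_cm + Md² gives I = 0.017622 + (1.33)(0.423)² = 0.2556 kg m^2.
Thin ring: I_cm = MR² = (0.175)(0.433)² = 0.032811 kg m^2; centre at d = 0.245 m, so I = I_cm + Md² gives I = 0.032811 + (0.175)(0.245)² = 0.043315 kg m^2.
Annular disk: I_cm = (1/2)M(R²+r²) = (1/2)(3.49)[(0.383)² + (0.217)²] = 0.33814 kg m^2; centre at d = 0.526 m, so I = I_cm + Md² gives I = 0.33814 + (3.49)(0.526)² = 1.3037 kg m^2.
Total I = 0.41649 + 0.2556 + 0.043315 + 1.3037 = 2.0191 kg m^2.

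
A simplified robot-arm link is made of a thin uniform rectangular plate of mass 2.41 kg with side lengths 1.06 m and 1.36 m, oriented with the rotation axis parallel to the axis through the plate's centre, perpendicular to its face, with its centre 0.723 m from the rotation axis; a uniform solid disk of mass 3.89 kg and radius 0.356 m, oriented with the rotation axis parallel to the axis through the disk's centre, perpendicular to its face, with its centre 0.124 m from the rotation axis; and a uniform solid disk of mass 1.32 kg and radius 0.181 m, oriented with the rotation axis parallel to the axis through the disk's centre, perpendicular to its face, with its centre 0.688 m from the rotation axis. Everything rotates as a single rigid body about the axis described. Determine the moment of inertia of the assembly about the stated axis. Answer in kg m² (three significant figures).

2.81

Rectangular plate: I_cm = (1/12)M(a²+b²) = (1/12)(2.41)[(1.06)² + (1.36)²] = 0.59712 kg m²; centre at d = 0.723 m, so I = I_cm + Md² gives I = 0.59712 + (2.41)(0.723)² = 1.8569 kg m².
Solid disk: I_cm = (1/2)MR² = (1/2)(3.89)(0.356)² = 0.2465 kg m²; centre at d = 0.124 m, so I = I_cm + Md² gives I = 0.2465 + (3.89)(0.124)² = 0.30631 kg m².
Solid disk: I_cm = (1/2)MR² = (1/2)(1.32)(0.181)² = 0.021622 kg m²; centre at d = 0.688 m, so I = I_cm + Md² gives I = 0.021622 + (1.32)(0.688)² = 0.64644 kg m².
Total I = 1.8569 + 0.30631 + 0.64644 = 2.8096 kg m².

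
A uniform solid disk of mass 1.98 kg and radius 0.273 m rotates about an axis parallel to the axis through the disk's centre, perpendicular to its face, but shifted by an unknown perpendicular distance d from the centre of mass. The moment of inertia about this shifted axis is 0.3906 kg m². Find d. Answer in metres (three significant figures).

0.400

About the centre-of-mass axis, I_cm = (1/2)MR² = (1/2)(1.98)(0.273)² = 0.073784 kg m².
Parallel axis theorem: I = I_cm + Md², so Md² = 0.3906 − 0.073784 = 0.31682 kg m².
d = √(0.31682 / 1.98) = 0.40001 m.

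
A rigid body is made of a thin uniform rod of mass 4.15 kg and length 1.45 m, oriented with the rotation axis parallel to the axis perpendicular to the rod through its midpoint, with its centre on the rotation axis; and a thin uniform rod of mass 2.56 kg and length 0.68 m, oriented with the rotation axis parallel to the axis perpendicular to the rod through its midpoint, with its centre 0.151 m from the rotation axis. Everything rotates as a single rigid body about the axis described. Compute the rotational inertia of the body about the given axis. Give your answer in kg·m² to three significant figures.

Thin rod: I_cm = (1/12)ML² = (1/12)(4.15)(1.45)² = 0.72711 kg·m²; axis through the centre, so I = 0.72711 kg·m².
Thin rod: I_cm = (1/12)ML² = (1/12)(2.56)(0.68)² = 0.098645 kg·m²; centre at d = 0.151 m, so the parallel axis theorem gives I = 0.098645 + (2.56)(0.151)² = 0.15702 kg·m².
Total I = 0.72711 + 0.15702 = 0.88413 kg·m².

0.884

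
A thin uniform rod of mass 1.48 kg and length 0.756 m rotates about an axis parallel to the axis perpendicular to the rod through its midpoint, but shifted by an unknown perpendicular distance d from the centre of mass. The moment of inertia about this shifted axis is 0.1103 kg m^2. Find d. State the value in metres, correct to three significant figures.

0.164

About the centre-of-mass axis, I_cm = (1/12)ML² = (1/12)(1.48)(0.756)² = 0.070489 kg m^2.
Parallel axis theorem: I = I_cm + Md², so Md² = 0.1103 − 0.070489 = 0.039811 kg m^2.
d = √(0.039811 / 1.48) = 0.16401 m.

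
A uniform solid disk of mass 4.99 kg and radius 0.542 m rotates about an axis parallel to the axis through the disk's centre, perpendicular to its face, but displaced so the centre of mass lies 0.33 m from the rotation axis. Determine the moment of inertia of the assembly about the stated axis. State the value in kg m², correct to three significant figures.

1.28

I_cm = (1/2)MR² = (1/2)(4.99)(0.542)² = 0.73294 kg m²; centre at d = 0.33 m, so I = I_cm + Md² gives I = 0.73294 + (4.99)(0.33)² = 1.2764 kg m².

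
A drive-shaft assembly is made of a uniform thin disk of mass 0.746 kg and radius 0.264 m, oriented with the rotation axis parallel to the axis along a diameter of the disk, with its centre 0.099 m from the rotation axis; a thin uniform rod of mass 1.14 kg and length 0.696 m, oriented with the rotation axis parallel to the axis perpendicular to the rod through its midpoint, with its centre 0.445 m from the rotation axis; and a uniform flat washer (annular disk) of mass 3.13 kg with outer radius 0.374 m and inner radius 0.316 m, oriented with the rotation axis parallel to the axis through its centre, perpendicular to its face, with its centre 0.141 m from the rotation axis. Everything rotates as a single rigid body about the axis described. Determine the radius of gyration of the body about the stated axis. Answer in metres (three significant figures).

Thin disk: I_cm = (1/4)MR² = (1/4)(0.746)(0.264)² = 0.012998 kg·m²; centre at d = 0.099 m, so I = I_cm + Md² gives I = 0.012998 + (0.746)(0.099)² = 0.02031 kg·m².
Thin rod: I_cm = (1/12)ML² = (1/12)(1.14)(0.696)² = 0.04602 kg·m²; centre at d = 0.445 m, so I = I_cm + Md² gives I = 0.04602 + (1.14)(0.445)² = 0.27177 kg·m².
Annular disk: I_cm = (1/2)M(R²+r²) = (1/2)(3.13)[(0.374)² + (0.316)²] = 0.37518 kg·m²; centre at d = 0.141 m, so I = I_cm + Md² gives I = 0.37518 + (3.13)(0.141)² = 0.43741 kg·m².
Total I = 0.72949 kg·m²; total mass M = 5.016 kg.
k = √(I/M) = √(0.72949/5.016) = 0.38136 m.

0.381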